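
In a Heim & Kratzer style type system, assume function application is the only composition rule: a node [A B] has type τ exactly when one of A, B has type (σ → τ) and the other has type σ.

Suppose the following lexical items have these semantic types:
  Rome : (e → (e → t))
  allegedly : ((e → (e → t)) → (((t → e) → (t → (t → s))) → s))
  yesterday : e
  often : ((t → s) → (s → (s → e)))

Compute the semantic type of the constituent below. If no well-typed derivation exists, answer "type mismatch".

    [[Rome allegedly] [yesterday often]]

type mismatch

At [Rome allegedly], allegedly : ((e → (e → t)) → (((t → e) → (t → (t → s))) → s)) takes Rome : (e → (e → t)), giving (((t → e) → (t → (t → s))) → s).
At [yesterday often]: neither e nor ((t → s) → (s → (s → e))) can take the other as argument; the node is ill-typed.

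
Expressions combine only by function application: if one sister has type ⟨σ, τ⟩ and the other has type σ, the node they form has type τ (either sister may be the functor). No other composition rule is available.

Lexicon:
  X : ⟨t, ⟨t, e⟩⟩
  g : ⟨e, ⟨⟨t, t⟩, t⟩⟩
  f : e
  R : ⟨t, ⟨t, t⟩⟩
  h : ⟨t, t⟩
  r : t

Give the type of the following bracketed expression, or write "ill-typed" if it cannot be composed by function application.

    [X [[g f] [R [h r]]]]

[g f]: ⟨e, ⟨⟨t, t⟩, t⟩⟩ applied to e yields ⟨⟨t, t⟩, t⟩.
[h r]: ⟨t, t⟩ applied to t yields t.
[R [h r]]: ⟨t, ⟨t, t⟩⟩ applied to t yields ⟨t, t⟩.
[[g f] [R [h r]]]: ⟨⟨t, t⟩, t⟩ applied to ⟨t, t⟩ yields t.
[X [[g f] [R [h r]]]]: ⟨t, ⟨t, e⟩⟩ applied to t yields ⟨t, e⟩.

⟨t, e⟩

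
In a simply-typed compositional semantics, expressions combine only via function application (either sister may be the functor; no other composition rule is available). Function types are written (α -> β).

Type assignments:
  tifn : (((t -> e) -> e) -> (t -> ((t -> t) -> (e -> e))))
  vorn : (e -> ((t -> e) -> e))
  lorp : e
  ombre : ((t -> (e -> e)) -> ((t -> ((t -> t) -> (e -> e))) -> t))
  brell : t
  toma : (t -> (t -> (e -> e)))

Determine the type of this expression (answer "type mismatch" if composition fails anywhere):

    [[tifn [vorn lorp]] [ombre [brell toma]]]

t

[vorn lorp] — vorn of type (e -> ((t -> e) -> e)) combines with lorp of type e: type ((t -> e) -> e).
[tifn [vorn lorp]] — tifn of type (((t -> e) -> e) -> (t -> ((t -> t) -> (e -> e)))) combines with [vorn lorp] of type ((t -> e) -> e): type (t -> ((t -> t) -> (e -> e))).
[brell toma] — toma of type (t -> (t -> (e -> e))) combines with brell of type t: type (t -> (e -> e)).
[ombre [brell toma]] — ombre of type ((t -> (e -> e)) -> ((t -> ((t -> t) -> (e -> e))) -> t)) combines with [brell toma] of type (t -> (e -> e)): type ((t -> ((t -> t) -> (e -> e))) -> t).
[[tifn [vorn lorp]] [ombre [brell toma]]] — [ombre [brell toma]] of type ((t -> ((t -> t) -> (e -> e))) -> t) combines with [tifn [vorn lorp]] of type (t -> ((t -> t) -> (e -> e))): type t.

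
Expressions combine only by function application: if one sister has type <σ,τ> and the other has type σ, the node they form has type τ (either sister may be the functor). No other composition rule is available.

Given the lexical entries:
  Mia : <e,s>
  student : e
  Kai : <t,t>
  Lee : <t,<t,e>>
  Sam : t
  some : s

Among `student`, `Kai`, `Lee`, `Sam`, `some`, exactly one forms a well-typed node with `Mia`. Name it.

student — combines: Mia : <e,s> takes student : e as argument, giving s.
Kai : <t,t> — no; Mia wants e, and Kai wants t.
Lee : <t,<t,e>> — no; Mia wants e, and Lee wants t.
Sam : t — no; Mia wants e, and Sam wants nothing (atomic).
some : s — no; Mia wants e, and some wants nothing (atomic).

student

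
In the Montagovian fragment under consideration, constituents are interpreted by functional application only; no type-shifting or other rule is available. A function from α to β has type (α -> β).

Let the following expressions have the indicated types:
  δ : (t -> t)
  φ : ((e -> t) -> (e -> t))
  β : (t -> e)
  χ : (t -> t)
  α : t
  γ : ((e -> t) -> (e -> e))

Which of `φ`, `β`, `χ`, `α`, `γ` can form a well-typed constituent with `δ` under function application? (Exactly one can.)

φ : ((e -> t) -> (e -> t)) — δ needs t; φ needs (e -> t); neither fits.
β : (t -> e) — δ needs t; β needs t; neither fits.
χ : (t -> t) — δ needs t; χ needs t; neither fits.
α — combines: δ : (t -> t) takes α : t as argument, giving t.
γ : ((e -> t) -> (e -> e)) — δ needs t; γ needs (e -> t); neither fits.

α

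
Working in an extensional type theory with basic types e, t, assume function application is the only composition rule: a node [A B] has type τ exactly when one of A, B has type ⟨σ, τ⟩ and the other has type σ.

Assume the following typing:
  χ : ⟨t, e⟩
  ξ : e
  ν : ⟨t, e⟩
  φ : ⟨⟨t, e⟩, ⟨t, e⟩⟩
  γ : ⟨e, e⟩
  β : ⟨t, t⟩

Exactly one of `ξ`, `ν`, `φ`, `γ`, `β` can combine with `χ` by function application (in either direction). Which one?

ξ : e — χ needs t; ξ needs nothing (atomic); neither fits.
ν : ⟨t, e⟩ — χ needs t; ν needs t; neither fits.
φ — combines: φ : ⟨⟨t, e⟩, ⟨t, e⟩⟩ takes χ : ⟨t, e⟩ as argument, giving ⟨t, e⟩.
γ : ⟨e, e⟩ — χ needs t; γ needs e; neither fits.
β : ⟨t, t⟩ — χ needs t; β needs t; neither fits.

φ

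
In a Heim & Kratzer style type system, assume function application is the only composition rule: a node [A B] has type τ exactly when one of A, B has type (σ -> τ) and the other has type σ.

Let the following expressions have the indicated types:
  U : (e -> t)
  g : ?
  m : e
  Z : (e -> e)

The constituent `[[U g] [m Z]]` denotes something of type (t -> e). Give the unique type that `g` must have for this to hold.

((e -> t) -> (e -> (t -> e)))

[[U g] [m Z]] is required to be (t -> e). [m Z] : e cannot yield (t -> e) as functor, so [U g] : (e -> (t -> e)).
[U g] is required to be (e -> (t -> e)). U : (e -> t) cannot yield (e -> (t -> e)) as functor, so g : ((e -> t) -> (e -> (t -> e))).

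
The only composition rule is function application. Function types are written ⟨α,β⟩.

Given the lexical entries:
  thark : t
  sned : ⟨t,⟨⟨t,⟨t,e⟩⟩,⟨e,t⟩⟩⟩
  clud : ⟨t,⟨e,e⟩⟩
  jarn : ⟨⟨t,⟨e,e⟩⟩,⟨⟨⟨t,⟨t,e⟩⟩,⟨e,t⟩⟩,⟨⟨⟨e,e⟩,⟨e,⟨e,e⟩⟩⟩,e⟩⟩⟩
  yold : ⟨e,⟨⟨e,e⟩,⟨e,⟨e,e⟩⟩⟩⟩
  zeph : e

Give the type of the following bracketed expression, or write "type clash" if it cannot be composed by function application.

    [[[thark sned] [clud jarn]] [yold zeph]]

e

[thark sned] — sned of type ⟨t,⟨⟨t,⟨t,e⟩⟩,⟨e,t⟩⟩⟩ combines with thark of type t: type ⟨⟨t,⟨t,e⟩⟩,⟨e,t⟩⟩.
[clud jarn] — jarn of type ⟨⟨t,⟨e,e⟩⟩,⟨⟨⟨t,⟨t,e⟩⟩,⟨e,t⟩⟩,⟨⟨⟨e,e⟩,⟨e,⟨e,e⟩⟩⟩,e⟩⟩⟩ combines with clud of type ⟨t,⟨e,e⟩⟩: type ⟨⟨⟨t,⟨t,e⟩⟩,⟨e,t⟩⟩,⟨⟨⟨e,e⟩,⟨e,⟨e,e⟩⟩⟩,e⟩⟩.
[[thark sned] [clud jarn]] — [clud jarn] of type ⟨⟨⟨t,⟨t,e⟩⟩,⟨e,t⟩⟩,⟨⟨⟨e,e⟩,⟨e,⟨e,e⟩⟩⟩,e⟩⟩ combines with [thark sned] of type ⟨⟨t,⟨t,e⟩⟩,⟨e,t⟩⟩: type ⟨⟨⟨e,e⟩,⟨e,⟨e,e⟩⟩⟩,e⟩.
[yold zeph] — yold of type ⟨e,⟨⟨e,e⟩,⟨e,⟨e,e⟩⟩⟩⟩ combines with zeph of type e: type ⟨⟨e,e⟩,⟨e,⟨e,e⟩⟩⟩.
[[[thark sned] [clud jarn]] [yold zeph]] — [[thark sned] [clud jarn]] of type ⟨⟨⟨e,e⟩,⟨e,⟨e,e⟩⟩⟩,e⟩ combines with [yold zeph] of type ⟨⟨e,e⟩,⟨e,⟨e,e⟩⟩⟩: type e.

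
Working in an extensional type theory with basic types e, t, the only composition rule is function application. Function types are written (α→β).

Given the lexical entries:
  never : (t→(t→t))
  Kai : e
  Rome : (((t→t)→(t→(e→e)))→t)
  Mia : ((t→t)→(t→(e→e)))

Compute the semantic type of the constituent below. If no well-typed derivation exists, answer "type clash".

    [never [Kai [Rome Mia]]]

type clash

At [Rome Mia], Rome : (((t→t)→(t→(e→e)))→t) takes Mia : ((t→t)→(t→(e→e))), giving t.
At [Kai [Rome Mia]]: neither e nor t can take the other as argument; the node is ill-typed.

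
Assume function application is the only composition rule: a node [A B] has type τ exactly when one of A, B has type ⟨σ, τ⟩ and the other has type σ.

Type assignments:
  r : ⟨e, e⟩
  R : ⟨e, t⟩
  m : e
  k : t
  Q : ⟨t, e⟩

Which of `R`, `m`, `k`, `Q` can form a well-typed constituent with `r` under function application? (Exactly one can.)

R : ⟨e, t⟩ — does not combine with r.
m — combines: r : ⟨e, e⟩ takes m : e as argument, giving e.
k : t — does not combine with r.
Q : ⟨t, e⟩ — does not combine with r.

m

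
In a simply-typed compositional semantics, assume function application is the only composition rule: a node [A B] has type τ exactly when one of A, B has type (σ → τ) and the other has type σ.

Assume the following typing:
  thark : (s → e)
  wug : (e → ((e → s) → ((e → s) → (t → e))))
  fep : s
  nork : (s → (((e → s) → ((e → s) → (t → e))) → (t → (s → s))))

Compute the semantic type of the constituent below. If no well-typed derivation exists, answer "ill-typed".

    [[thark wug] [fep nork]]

ill-typed

[thark wug]: (s → e) with (e → ((e → s) → ((e → s) → (t → e)))) — neither is a function whose domain matches the other; composition fails here.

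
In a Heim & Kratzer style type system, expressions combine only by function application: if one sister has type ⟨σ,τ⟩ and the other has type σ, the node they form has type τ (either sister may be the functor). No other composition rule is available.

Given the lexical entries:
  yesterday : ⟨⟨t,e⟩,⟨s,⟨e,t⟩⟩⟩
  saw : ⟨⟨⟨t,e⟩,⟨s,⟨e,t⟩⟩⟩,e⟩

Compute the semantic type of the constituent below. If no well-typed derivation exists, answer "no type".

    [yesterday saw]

At [yesterday saw], saw : ⟨⟨⟨t,e⟩,⟨s,⟨e,t⟩⟩⟩,e⟩ takes yesterday : ⟨⟨t,e⟩,⟨s,⟨e,t⟩⟩⟩, giving e.

e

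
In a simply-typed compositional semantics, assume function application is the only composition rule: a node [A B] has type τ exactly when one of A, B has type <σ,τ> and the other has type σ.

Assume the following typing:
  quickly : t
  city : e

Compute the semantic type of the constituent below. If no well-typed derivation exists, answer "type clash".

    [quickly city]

type clash

[quickly city]: t with e — neither is a function whose domain matches the other; composition fails here.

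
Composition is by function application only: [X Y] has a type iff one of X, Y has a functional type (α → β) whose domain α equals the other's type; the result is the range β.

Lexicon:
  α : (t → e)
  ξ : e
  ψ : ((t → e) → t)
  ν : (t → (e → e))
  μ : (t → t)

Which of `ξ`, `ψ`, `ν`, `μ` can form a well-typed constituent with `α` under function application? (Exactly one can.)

ψ

ξ : e — α needs t; ξ needs nothing (atomic); neither fits.
ψ — combines: ψ : ((t → e) → t) takes α : (t → e) as argument, giving t.
ν : (t → (e → e)) — α needs t; ν needs t; neither fits.
μ : (t → t) — α needs t; μ needs t; neither fits.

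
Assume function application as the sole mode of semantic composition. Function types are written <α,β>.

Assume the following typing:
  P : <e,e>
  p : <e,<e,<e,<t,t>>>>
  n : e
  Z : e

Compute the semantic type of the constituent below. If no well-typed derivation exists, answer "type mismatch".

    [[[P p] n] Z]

[P p]: <e,e> and <e,<e,<e,<t,t>>>> cannot combine by function application — type clash.

type mismatch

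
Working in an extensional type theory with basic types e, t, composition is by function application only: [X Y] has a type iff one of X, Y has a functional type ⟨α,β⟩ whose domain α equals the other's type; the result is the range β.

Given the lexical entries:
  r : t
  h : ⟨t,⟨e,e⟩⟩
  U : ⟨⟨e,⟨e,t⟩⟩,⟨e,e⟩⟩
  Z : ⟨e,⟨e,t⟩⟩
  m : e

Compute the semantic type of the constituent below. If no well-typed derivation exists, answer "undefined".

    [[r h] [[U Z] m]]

[r h] — h of type ⟨t,⟨e,e⟩⟩ combines with r of type t: type ⟨e,e⟩.
[U Z] — U of type ⟨⟨e,⟨e,t⟩⟩,⟨e,e⟩⟩ combines with Z of type ⟨e,⟨e,t⟩⟩: type ⟨e,e⟩.
[[U Z] m] — [U Z] of type ⟨e,e⟩ combines with m of type e: type e.
[[r h] [[U Z] m]] — [r h] of type ⟨e,e⟩ combines with [[U Z] m] of type e: type e.

e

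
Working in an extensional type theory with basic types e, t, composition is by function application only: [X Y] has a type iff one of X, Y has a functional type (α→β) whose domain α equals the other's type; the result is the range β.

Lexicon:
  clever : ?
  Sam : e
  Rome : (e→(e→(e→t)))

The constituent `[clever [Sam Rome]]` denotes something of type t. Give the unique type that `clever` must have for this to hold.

((e→(e→t))→t)

[clever [Sam Rome]] must have type t. The sister [Sam Rome] has type (e→(e→t)); that is not a function onto t, so clever must be the functor, of type ((e→(e→t))→t).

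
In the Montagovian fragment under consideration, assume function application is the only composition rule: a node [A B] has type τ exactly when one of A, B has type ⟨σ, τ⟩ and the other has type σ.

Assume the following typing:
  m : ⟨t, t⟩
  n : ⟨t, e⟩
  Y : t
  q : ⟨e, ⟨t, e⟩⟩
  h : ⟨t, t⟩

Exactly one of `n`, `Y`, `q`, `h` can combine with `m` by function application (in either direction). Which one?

n : ⟨t, e⟩ — no; m wants t, and n wants t.
Y — combines: m : ⟨t, t⟩ takes Y : t as argument, giving t.
q : ⟨e, ⟨t, e⟩⟩ — no; m wants t, and q wants e.
h : ⟨t, t⟩ — no; m wants t, and h wants t.

Y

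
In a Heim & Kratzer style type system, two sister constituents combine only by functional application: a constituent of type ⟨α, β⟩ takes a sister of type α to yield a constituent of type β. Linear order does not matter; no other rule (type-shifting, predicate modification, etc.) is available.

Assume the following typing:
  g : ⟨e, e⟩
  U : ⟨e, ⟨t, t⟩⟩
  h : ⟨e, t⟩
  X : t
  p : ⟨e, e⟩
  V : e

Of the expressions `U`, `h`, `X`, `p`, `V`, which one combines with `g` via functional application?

U : ⟨e, ⟨t, t⟩⟩ — g needs e; U needs e; neither fits.
h : ⟨e, t⟩ — g needs e; h needs e; neither fits.
X : t — g needs e; X needs nothing (atomic); neither fits.
p : ⟨e, e⟩ — g needs e; p needs e; neither fits.
V — combines: g : ⟨e, e⟩ takes V : e as argument, giving e.

V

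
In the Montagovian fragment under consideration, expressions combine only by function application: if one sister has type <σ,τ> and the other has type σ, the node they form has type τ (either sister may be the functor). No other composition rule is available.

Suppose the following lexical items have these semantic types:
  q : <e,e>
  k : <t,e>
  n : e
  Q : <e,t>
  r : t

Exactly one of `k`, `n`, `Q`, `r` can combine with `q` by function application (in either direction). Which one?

n

k : <t,e> — neither side's domain matches the other.
n — combines: q : <e,e> takes n : e as argument, giving e.
Q : <e,t> — neither side's domain matches the other.
r : t — neither side's domain matches the other.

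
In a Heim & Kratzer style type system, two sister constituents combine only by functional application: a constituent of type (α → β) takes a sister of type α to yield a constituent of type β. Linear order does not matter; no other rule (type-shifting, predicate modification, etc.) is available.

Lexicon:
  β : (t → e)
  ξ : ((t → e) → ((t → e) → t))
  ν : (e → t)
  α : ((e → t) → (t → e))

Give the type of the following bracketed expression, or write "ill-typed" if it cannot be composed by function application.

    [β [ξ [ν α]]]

[ν α]: α is ((e → t) → (t → e)), ν is (e → t); result (t → e).
[ξ [ν α]]: ξ is ((t → e) → ((t → e) → t)), [ν α] is (t → e); result ((t → e) → t).
[β [ξ [ν α]]]: [ξ [ν α]] is ((t → e) → t), β is (t → e); result t.

t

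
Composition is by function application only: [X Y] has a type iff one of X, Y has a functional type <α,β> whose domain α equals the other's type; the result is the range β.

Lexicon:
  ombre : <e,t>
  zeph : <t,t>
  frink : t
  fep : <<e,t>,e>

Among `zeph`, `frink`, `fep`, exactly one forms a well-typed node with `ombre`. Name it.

zeph : <t,t> — does not combine with ombre.
frink : t — does not combine with ombre.
fep — combines: fep : <<e,t>,e> takes ombre : <e,t> as argument, giving e.

fep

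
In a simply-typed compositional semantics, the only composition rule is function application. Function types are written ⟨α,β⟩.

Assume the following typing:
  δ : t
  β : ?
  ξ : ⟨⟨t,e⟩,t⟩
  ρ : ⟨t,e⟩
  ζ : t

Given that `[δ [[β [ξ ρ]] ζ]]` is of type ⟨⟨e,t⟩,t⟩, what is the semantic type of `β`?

[δ [[β [ξ ρ]] ζ]] must have type ⟨⟨e,t⟩,t⟩. The sister δ has type t; that is not a function onto ⟨⟨e,t⟩,t⟩, so [[β [ξ ρ]] ζ] must be the functor, of type ⟨t,⟨⟨e,t⟩,t⟩⟩.
[[β [ξ ρ]] ζ] must have type ⟨t,⟨⟨e,t⟩,t⟩⟩. The sister ζ has type t; that is not a function onto ⟨t,⟨⟨e,t⟩,t⟩⟩, so [β [ξ ρ]] must be the functor, of type ⟨t,⟨t,⟨⟨e,t⟩,t⟩⟩⟩.
[β [ξ ρ]] must have type ⟨t,⟨t,⟨⟨e,t⟩,t⟩⟩⟩. The sister [ξ ρ] has type t; that is not a function onto ⟨t,⟨t,⟨⟨e,t⟩,t⟩⟩⟩, so β must be the functor, of type ⟨t,⟨t,⟨t,⟨⟨e,t⟩,t⟩⟩⟩⟩.

⟨t,⟨t,⟨t,⟨⟨e,t⟩,t⟩⟩⟩⟩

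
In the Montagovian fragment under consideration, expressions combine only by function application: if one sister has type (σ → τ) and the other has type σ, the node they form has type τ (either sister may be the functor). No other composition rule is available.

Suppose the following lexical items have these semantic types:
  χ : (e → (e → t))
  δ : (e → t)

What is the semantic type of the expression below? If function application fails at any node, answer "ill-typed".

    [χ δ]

ill-typed

[χ δ]: (e → (e → t)) with (e → t) — neither is a function whose domain matches the other; composition fails here.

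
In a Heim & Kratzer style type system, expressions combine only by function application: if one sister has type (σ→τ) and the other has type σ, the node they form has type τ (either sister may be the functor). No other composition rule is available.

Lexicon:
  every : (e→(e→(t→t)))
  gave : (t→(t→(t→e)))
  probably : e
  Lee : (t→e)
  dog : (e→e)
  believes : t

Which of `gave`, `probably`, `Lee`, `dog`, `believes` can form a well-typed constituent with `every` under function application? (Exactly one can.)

probably

gave : (t→(t→(t→e))) — neither side's domain matches the other.
probably — combines: every : (e→(e→(t→t))) takes probably : e as argument, giving (e→(t→t)).
Lee : (t→e) — neither side's domain matches the other.
dog : (e→e) — neither side's domain matches the other.
believes : t — neither side's domain matches the other.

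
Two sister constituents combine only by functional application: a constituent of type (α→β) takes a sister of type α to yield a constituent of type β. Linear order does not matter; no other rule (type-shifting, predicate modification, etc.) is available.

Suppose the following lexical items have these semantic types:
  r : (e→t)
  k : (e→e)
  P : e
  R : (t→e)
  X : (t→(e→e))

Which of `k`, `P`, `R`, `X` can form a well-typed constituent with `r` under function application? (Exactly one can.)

P

k : (e→e) — no; r wants e, and k wants e.
P — combines: r : (e→t) takes P : e as argument, giving t.
R : (t→e) — no; r wants e, and R wants t.
X : (t→(e→e)) — no; r wants e, and X wants t.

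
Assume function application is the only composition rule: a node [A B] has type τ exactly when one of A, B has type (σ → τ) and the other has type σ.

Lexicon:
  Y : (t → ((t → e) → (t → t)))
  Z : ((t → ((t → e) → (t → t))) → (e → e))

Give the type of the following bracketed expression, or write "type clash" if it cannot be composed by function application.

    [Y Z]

(e → e)

[Y Z]: Z is ((t → ((t → e) → (t → t))) → (e → e)), Y is (t → ((t → e) → (t → t))); result (e → e).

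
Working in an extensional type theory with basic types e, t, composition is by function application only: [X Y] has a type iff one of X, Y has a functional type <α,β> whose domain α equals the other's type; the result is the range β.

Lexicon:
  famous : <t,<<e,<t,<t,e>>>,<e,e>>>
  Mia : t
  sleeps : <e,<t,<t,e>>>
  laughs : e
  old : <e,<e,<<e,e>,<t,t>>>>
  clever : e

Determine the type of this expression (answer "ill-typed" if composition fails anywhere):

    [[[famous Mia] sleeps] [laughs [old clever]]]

[famous Mia]: <t,<<e,<t,<t,e>>>,<e,e>>> applied to t yields <<e,<t,<t,e>>>,<e,e>>.
[[famous Mia] sleeps]: <<e,<t,<t,e>>>,<e,e>> applied to <e,<t,<t,e>>> yields <e,e>.
[old clever]: <e,<e,<<e,e>,<t,t>>>> applied to e yields <e,<<e,e>,<t,t>>>.
[laughs [old clever]]: <e,<<e,e>,<t,t>>> applied to e yields <<e,e>,<t,t>>.
[[[famous Mia] sleeps] [laughs [old clever]]]: <<e,e>,<t,t>> applied to <e,e> yields <t,t>.

<t,t>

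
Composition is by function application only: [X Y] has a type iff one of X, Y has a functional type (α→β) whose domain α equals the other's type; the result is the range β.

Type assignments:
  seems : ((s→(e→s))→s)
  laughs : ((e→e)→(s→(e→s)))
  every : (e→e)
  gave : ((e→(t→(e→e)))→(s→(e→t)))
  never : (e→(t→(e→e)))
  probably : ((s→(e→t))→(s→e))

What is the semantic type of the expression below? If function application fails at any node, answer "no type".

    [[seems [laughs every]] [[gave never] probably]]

e

[laughs every]: laughs is ((e→e)→(s→(e→s))), every is (e→e); result (s→(e→s)).
[seems [laughs every]]: seems is ((s→(e→s))→s), [laughs every] is (s→(e→s)); result s.
[gave never]: gave is ((e→(t→(e→e)))→(s→(e→t))), never is (e→(t→(e→e))); result (s→(e→t)).
[[gave never] probably]: probably is ((s→(e→t))→(s→e)), [gave never] is (s→(e→t)); result (s→e).
[[seems [laughs every]] [[gave never] probably]]: [[gave never] probably] is (s→e), [seems [laughs every]] is s; result e.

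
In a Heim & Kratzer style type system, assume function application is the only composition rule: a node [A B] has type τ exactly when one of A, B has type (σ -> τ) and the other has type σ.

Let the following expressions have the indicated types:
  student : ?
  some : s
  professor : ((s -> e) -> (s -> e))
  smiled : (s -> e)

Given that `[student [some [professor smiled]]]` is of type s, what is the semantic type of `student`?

At [student [some [professor smiled]]] (required: s): [some [professor smiled]] is e, which is not a function with range s; hence student is the functor — type (e -> s).

(e -> s)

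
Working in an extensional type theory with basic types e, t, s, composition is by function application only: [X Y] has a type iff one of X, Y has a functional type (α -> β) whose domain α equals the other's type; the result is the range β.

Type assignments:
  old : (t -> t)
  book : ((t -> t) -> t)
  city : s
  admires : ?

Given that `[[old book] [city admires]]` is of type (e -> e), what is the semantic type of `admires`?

For [[old book] [city admires]] to have type (e -> e) with [old book] of type t, [city admires] must be the function: [city admires] : (t -> (e -> e)).
For [city admires] to have type (t -> (e -> e)) with city of type s, admires must be the function: admires : (s -> (t -> (e -> e))).

(s -> (t -> (e -> e)))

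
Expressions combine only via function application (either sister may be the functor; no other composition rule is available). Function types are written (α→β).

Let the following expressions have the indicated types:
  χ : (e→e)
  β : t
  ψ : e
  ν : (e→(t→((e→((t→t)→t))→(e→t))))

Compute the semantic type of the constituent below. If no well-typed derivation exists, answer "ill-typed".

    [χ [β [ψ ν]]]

ill-typed

[ψ ν] — ν of type (e→(t→((e→((t→t)→t))→(e→t)))) combines with ψ of type e: type (t→((e→((t→t)→t))→(e→t))).
[β [ψ ν]] — [ψ ν] of type (t→((e→((t→t)→t))→(e→t))) combines with β of type t: type ((e→((t→t)→t))→(e→t)).
[χ [β [ψ ν]]]: (e→e) and ((e→((t→t)→t))→(e→t)) cannot combine by function application — type clash.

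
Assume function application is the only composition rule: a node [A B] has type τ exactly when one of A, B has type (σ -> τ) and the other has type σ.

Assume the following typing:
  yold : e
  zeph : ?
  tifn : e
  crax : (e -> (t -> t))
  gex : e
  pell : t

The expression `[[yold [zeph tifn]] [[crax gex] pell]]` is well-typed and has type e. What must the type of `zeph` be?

[[yold [zeph tifn]] [[crax gex] pell]] is required to be e. [[crax gex] pell] : t cannot yield e as functor, so [yold [zeph tifn]] : (t -> e).
[yold [zeph tifn]] is required to be (t -> e). yold : e cannot yield (t -> e) as functor, so [zeph tifn] : (e -> (t -> e)).
[zeph tifn] is required to be (e -> (t -> e)). tifn : e cannot yield (e -> (t -> e)) as functor, so zeph : (e -> (e -> (t -> e))).

(e -> (e -> (t -> e)))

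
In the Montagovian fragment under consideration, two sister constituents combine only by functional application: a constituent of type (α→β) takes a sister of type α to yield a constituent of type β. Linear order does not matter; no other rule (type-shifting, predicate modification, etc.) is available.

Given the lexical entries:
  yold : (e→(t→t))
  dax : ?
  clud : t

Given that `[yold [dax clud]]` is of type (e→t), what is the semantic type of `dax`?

(t→((e→(t→t))→(e→t)))

[yold [dax clud]] is required to be (e→t). yold : (e→(t→t)) cannot yield (e→t) as functor, so [dax clud] : ((e→(t→t))→(e→t)).
[dax clud] is required to be ((e→(t→t))→(e→t)). clud : t cannot yield ((e→(t→t))→(e→t)) as functor, so dax : (t→((e→(t→t))→(e→t))).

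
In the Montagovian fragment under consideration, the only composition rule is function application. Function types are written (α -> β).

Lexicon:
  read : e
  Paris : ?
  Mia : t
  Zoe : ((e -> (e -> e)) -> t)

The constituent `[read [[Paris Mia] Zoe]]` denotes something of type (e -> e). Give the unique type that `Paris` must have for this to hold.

[read [[Paris Mia] Zoe]] must have type (e -> e). The sister read has type e; that is not a function onto (e -> e), so [[Paris Mia] Zoe] must be the functor, of type (e -> (e -> e)).
[[Paris Mia] Zoe] must have type (e -> (e -> e)). The sister Zoe has type ((e -> (e -> e)) -> t); that is not a function onto (e -> (e -> e)), so [Paris Mia] must be the functor, of type (((e -> (e -> e)) -> t) -> (e -> (e -> e))).
[Paris Mia] must have type (((e -> (e -> e)) -> t) -> (e -> (e -> e))). The sister Mia has type t; that is not a function onto (((e -> (e -> e)) -> t) -> (e -> (e -> e))), so Paris must be the functor, of type (t -> (((e -> (e -> e)) -> t) -> (e -> (e -> e)))).

(t -> (((e -> (e -> e)) -> t) -> (e -> (e -> e))))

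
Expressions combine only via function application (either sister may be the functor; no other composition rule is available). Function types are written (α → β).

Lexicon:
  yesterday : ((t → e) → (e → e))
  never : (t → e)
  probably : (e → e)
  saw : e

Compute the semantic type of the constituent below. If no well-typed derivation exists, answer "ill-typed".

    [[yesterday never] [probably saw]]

e

[yesterday never]: functor yesterday : ((t → e) → (e → e)), argument never : (t → e); result (e → e).
[probably saw]: functor probably : (e → e), argument saw : e; result e.
[[yesterday never] [probably saw]]: functor [yesterday never] : (e → e), argument [probably saw] : e; result e.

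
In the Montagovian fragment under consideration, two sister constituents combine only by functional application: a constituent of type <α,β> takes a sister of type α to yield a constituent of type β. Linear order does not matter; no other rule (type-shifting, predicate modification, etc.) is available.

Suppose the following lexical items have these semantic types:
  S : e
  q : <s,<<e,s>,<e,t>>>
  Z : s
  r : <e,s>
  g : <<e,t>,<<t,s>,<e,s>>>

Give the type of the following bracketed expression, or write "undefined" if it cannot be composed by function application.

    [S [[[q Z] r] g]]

[q Z]: q is <s,<<e,s>,<e,t>>>, Z is s; result <<e,s>,<e,t>>.
[[q Z] r]: [q Z] is <<e,s>,<e,t>>, r is <e,s>; result <e,t>.
[[[q Z] r] g]: g is <<e,t>,<<t,s>,<e,s>>>, [[q Z] r] is <e,t>; result <<t,s>,<e,s>>.
[S [[[q Z] r] g]]: e with <<t,s>,<e,s>> — neither is a function whose domain matches the other; composition fails here.

undefined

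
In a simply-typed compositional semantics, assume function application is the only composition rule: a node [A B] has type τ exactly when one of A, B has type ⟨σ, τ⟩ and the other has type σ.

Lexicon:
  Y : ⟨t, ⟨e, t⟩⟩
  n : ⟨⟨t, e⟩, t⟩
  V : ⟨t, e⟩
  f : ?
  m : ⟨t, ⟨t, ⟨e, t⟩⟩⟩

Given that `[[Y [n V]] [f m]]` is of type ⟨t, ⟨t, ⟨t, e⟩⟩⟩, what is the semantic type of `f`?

⟨⟨t, ⟨t, ⟨e, t⟩⟩⟩, ⟨⟨e, t⟩, ⟨t, ⟨t, ⟨t, e⟩⟩⟩⟩⟩

[[Y [n V]] [f m]] must have type ⟨t, ⟨t, ⟨t, e⟩⟩⟩. The sister [Y [n V]] has type ⟨e, t⟩; that is not a function onto ⟨t, ⟨t, ⟨t, e⟩⟩⟩, so [f m] must be the functor, of type ⟨⟨e, t⟩, ⟨t, ⟨t, ⟨t, e⟩⟩⟩⟩.
[f m] must have type ⟨⟨e, t⟩, ⟨t, ⟨t, ⟨t, e⟩⟩⟩⟩. The sister m has type ⟨t, ⟨t, ⟨e, t⟩⟩⟩; that is not a function onto ⟨⟨e, t⟩, ⟨t, ⟨t, ⟨t, e⟩⟩⟩⟩, so f must be the functor, of type ⟨⟨t, ⟨t, ⟨e, t⟩⟩⟩, ⟨⟨e, t⟩, ⟨t, ⟨t, ⟨t, e⟩⟩⟩⟩⟩.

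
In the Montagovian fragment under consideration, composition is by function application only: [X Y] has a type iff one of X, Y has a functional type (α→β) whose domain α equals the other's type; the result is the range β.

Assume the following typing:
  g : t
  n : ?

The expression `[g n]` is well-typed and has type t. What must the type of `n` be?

(t→t)

At [g n] (required: t): g is t, which is not a function with range t; hence n is the functor — type (t→t).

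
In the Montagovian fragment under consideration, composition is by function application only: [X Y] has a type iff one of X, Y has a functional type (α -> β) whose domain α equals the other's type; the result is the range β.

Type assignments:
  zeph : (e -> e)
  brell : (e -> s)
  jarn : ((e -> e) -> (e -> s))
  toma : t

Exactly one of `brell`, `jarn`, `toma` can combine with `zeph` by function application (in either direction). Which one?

jarn

brell : (e -> s) — zeph needs e; brell needs e; neither fits.
jarn — combines: jarn : ((e -> e) -> (e -> s)) takes zeph : (e -> e) as argument, giving (e -> s).
toma : t — zeph needs e; toma needs nothing (atomic); neither fits.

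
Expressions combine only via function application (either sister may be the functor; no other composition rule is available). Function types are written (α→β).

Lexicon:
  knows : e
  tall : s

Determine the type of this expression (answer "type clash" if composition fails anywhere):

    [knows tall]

type clash

At [knows tall]: neither e nor s can take the other as argument; the node is ill-typed.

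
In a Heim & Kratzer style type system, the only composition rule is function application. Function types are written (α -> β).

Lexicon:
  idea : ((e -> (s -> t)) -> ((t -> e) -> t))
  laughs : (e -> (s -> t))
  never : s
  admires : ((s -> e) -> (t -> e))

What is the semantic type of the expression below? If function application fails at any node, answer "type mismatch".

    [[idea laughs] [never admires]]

[idea laughs]: functor idea : ((e -> (s -> t)) -> ((t -> e) -> t)), argument laughs : (e -> (s -> t)); result ((t -> e) -> t).
[never admires]: s and ((s -> e) -> (t -> e)) cannot combine by function application — type clash.

type mismatch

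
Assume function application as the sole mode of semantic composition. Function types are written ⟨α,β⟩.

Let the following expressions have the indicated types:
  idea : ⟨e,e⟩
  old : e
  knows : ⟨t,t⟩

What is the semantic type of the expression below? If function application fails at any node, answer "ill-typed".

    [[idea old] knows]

ill-typed

[idea old]: idea is ⟨e,e⟩, old is e; result e.
At [[idea old] knows]: neither e nor ⟨t,t⟩ can take the other as argument; the node is ill-typed.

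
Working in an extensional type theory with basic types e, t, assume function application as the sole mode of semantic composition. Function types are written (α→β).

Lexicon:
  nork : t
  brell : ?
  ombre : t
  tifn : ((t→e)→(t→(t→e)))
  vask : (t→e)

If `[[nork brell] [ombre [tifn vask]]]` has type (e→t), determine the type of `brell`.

(t→((t→e)→(e→t)))

At [[nork brell] [ombre [tifn vask]]] (required: (e→t)): [ombre [tifn vask]] is (t→e), which is not a function with range (e→t); hence [nork brell] is the functor — type ((t→e)→(e→t)).
At [nork brell] (required: ((t→e)→(e→t))): nork is t, which is not a function with range ((t→e)→(e→t)); hence brell is the functor — type (t→((t→e)→(e→t))).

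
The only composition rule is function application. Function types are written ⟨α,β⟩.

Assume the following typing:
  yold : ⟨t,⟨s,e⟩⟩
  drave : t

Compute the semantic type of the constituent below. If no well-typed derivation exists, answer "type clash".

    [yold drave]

[yold drave]: yold is ⟨t,⟨s,e⟩⟩, drave is t; result ⟨s,e⟩.

⟨s,e⟩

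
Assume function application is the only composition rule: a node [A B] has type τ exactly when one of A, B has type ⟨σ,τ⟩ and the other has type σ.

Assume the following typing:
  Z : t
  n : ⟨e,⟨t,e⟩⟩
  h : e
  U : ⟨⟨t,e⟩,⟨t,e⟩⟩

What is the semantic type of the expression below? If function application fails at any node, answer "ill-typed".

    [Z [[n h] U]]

e

[n h] — n of type ⟨e,⟨t,e⟩⟩ combines with h of type e: type ⟨t,e⟩.
[[n h] U] — U of type ⟨⟨t,e⟩,⟨t,e⟩⟩ combines with [n h] of type ⟨t,e⟩: type ⟨t,e⟩.
[Z [[n h] U]] — [[n h] U] of type ⟨t,e⟩ combines with Z of type t: type e.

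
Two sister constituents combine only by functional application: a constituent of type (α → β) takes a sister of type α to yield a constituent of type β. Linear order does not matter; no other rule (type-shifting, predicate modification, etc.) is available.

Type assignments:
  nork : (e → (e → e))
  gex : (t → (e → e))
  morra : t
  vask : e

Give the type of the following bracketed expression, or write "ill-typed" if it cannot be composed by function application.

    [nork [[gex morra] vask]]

[gex morra] — gex of type (t → (e → e)) combines with morra of type t: type (e → e).
[[gex morra] vask] — [gex morra] of type (e → e) combines with vask of type e: type e.
[nork [[gex morra] vask]] — nork of type (e → (e → e)) combines with [[gex morra] vask] of type e: type (e → e).

(e → e)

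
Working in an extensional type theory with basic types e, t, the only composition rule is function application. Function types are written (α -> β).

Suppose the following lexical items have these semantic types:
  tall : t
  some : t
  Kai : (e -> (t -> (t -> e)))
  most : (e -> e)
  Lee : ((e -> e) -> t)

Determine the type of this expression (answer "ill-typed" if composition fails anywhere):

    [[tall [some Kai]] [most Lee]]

ill-typed

At [some Kai]: neither t nor (e -> (t -> (t -> e))) can take the other as argument; the node is ill-typed.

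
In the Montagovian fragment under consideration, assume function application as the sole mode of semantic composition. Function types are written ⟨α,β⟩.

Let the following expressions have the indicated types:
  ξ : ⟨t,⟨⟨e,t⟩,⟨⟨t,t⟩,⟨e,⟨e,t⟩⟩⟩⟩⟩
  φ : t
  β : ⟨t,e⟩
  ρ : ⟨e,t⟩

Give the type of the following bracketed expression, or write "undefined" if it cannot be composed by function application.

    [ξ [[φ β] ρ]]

[φ β]: β is ⟨t,e⟩, φ is t; result e.
[[φ β] ρ]: ρ is ⟨e,t⟩, [φ β] is e; result t.
[ξ [[φ β] ρ]]: ξ is ⟨t,⟨⟨e,t⟩,⟨⟨t,t⟩,⟨e,⟨e,t⟩⟩⟩⟩⟩, [[φ β] ρ] is t; result ⟨⟨e,t⟩,⟨⟨t,t⟩,⟨e,⟨e,t⟩⟩⟩⟩.

⟨⟨e,t⟩,⟨⟨t,t⟩,⟨e,⟨e,t⟩⟩⟩⟩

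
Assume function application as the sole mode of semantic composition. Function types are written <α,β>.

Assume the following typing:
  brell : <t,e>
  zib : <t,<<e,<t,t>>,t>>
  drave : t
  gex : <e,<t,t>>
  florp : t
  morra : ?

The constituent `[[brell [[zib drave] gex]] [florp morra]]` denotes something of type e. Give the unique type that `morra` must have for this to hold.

<t,<e,e>>

At [[brell [[zib drave] gex]] [florp morra]] (required: e): [brell [[zib drave] gex]] is e, which is not a function with range e; hence [florp morra] is the functor — type <e,e>.
At [florp morra] (required: <e,e>): florp is t, which is not a function with range <e,e>; hence morra is the functor — type <t,<e,e>>.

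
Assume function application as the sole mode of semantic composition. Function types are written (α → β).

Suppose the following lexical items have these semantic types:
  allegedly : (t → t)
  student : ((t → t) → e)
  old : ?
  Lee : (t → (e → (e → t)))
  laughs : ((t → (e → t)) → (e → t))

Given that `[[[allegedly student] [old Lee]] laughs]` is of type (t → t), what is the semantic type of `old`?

((t → (e → (e → t))) → (e → (((t → (e → t)) → (e → t)) → (t → t))))

At [[[allegedly student] [old Lee]] laughs] (required: (t → t)): laughs is ((t → (e → t)) → (e → t)), which is not a function with range (t → t); hence [[allegedly student] [old Lee]] is the functor — type (((t → (e → t)) → (e → t)) → (t → t)).
At [[allegedly student] [old Lee]] (required: (((t → (e → t)) → (e → t)) → (t → t))): [allegedly student] is e, which is not a function with range (((t → (e → t)) → (e → t)) → (t → t)); hence [old Lee] is the functor — type (e → (((t → (e → t)) → (e → t)) → (t → t))).
At [old Lee] (required: (e → (((t → (e → t)) → (e → t)) → (t → t)))): Lee is (t → (e → (e → t))), which is not a function with range (e → (((t → (e → t)) → (e → t)) → (t → t))); hence old is the functor — type ((t → (e → (e → t))) → (e → (((t → (e → t)) → (e → t)) → (t → t)))).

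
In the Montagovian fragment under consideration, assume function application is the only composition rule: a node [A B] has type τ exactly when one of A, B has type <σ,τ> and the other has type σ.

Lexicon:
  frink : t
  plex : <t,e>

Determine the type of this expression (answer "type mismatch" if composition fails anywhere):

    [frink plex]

e

[frink plex] — plex of type <t,e> combines with frink of type t: type e.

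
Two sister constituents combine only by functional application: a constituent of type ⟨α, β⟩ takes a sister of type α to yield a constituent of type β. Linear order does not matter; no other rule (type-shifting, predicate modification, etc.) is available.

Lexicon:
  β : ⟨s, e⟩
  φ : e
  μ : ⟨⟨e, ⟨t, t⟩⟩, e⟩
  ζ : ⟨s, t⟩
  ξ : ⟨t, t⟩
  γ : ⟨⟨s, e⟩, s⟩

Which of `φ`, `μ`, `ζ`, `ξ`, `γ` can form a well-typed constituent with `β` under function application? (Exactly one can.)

φ : e — no; β wants s, and φ wants nothing (atomic).
μ : ⟨⟨e, ⟨t, t⟩⟩, e⟩ — no; β wants s, and μ wants ⟨e, ⟨t, t⟩⟩.
ζ : ⟨s, t⟩ — no; β wants s, and ζ wants s.
ξ : ⟨t, t⟩ — no; β wants s, and ξ wants t.
γ — combines: γ : ⟨⟨s, e⟩, s⟩ takes β : ⟨s, e⟩ as argument, giving s.

γ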